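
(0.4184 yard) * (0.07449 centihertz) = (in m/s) 1 yard = 0.9144 m, so 0.4184 yard = 0.4184 * 0.9144 = 0.38258496 m. 1 centihertz = 0.01 Hz, so 0.07449 centihertz = 0.07449 * 0.01 = 0.0007449 Hz. Combine: 0.38258496 m * 0.0007449 Hz = 0.00028498754 m/s. Result: 0.00028498754 m/s ≈ 0.000285 m/s (4 s.f.). Final answer: 0.000285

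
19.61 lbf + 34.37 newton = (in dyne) 1 lbf = 4.4482216 N, so 19.61 lbf = 19.61 * 4.4482216 = 87.229626 N. 34.37 newton = 34.37 N. Sum: 87.229626 + 34.37 = 121.59963 N. 1 dyne = 1e-05 N, so 121.59963 N = 121.59963 / 1e-05 = 12159963 dyne ≈ 1.216e+07 dyne (4 s.f.). Final answer: 1.216e+07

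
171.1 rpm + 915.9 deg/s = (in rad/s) 1 rpm = 0.10471976 rad/s, so 171.1 rpm = 171.1 * 0.10471976 = 17.91755 rad/s. 1 deg/s = 0.017453293 rad/s, so 915.9 deg/s = 915.9 * 0.017453293 = 15.985471 rad/s. Sum: 17.91755 + 15.985471 = 33.903021 rad/s. Result: 33.903021 rad/s ≈ 33.9 rad/s (4 s.f.). Final answer: 33.9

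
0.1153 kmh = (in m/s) 0.03203. Check: 1 kmh = 0.27777778 m/s, so 0.1153 kmh = 0.1153 * 0.27777778 = 0.032027778 m/s. Result: 0.032027778 m/s ≈ 0.03203 m/s (4 s.f.).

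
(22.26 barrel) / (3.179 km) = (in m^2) 1 barrel = 0.15898729 m^3, so 22.26 barrel = 22.26 * 0.15898729 = 3.5390572 m^3. 1 km = 1000 m, so 3.179 km = 3.179 * 1000 = 3179 m. Combine: 3.5390572 m^3 / 3179 m = 0.0011132611 m^2. Result: 0.0011132611 m^2 ≈ 0.001113 m^2 (4 s.f.). Final answer: 0.001113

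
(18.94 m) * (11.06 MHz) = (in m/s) 18.94 m is already in m. 1 MHz = 1000000 Hz, so 11.06 MHz = 11.06 * 1000000 = 11060000 Hz. Combine: 18.94 m * 11060000 Hz = 2.094764e+08 m/s. Result: 2.094764e+08 m/s ≈ 2.095e+08 m/s (4 s.f.). Final answer: 2.095e+08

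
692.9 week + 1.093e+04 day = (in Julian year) 43.2. Check: 1 week = 604800 s, so 692.9 week = 692.9 * 604800 = 4.1906592e+08 s. 1 day = 86400 s, so 1.093e+04 day = 1.093e+04 * 86400 = 9.44352e+08 s. Sum: 4.1906592e+08 + 9.44352e+08 = 1.3634179e+09 s. 1 Julian year = 31557600 s, so 1.3634179e+09 s = 1.3634179e+09 / 31557600 = 43.204107 Julian year ≈ 43.2 Julian year (4 s.f.).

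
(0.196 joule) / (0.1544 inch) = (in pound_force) 11.24. Check: 0.196 joule = 0.196 J. 1 inch = 0.0254 m, so 0.1544 inch = 0.1544 * 0.0254 = 0.00392176 m. Combine: 0.196 J / 0.00392176 m = 49.977561 N. 1 pound_force = 4.4482216 N, so 49.977561 N = 49.977561 / 4.4482216 = 11.235403 pound_force ≈ 11.24 pound_force (4 s.f.).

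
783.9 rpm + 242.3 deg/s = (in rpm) 1 rpm = 0.10471976 rad/s, so 783.9 rpm = 783.9 * 0.10471976 = 82.089816 rad/s. 1 deg/s = 0.017453293 rad/s, so 242.3 deg/s = 242.3 * 0.017453293 = 4.2289328 rad/s. Sum: 82.089816 + 4.2289328 = 86.318749 rad/s. 1 rpm = 0.10471976 rad/s, so 86.318749 rad/s = 86.318749 / 0.10471976 = 824.28333 rpm ≈ 824.3 rpm (4 s.f.). Final answer: 824.3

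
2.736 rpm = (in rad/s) 1 rpm = 0.10471976 rad/s, so 2.736 rpm = 2.736 * 0.10471976 = 0.28651325 rad/s. Result: 0.28651325 rad/s ≈ 0.2865 rad/s (4 s.f.). Final answer: 0.2865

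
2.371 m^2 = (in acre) 0.0005859. Check: 1 acre = 4046.8564 m^2, so 2.371 m^2 = 2.371 / 4046.8564 = 0.00058588686 acre ≈ 0.0005859 acre (4 s.f.).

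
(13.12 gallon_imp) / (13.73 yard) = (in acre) 1 gallon_imp = 0.00454609 m^3, so 13.12 gallon_imp = 13.12 * 0.00454609 = 0.059644701 m^3. 1 yard = 0.9144 m, so 13.73 yard = 13.73 * 0.9144 = 12.554712 m. Combine: 0.059644701 m^3 / 12.554712 m = 0.0047507821 m^2. 1 acre = 4046.8564 m^2, so 0.0047507821 m^2 = 0.0047507821 / 4046.8564 = 1.1739438e-06 acre ≈ 1.174e-06 acre (4 s.f.). Final answer: 1.174e-06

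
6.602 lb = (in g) 2995. Check: 1 lb = 0.45359237 kg, so 6.602 lb = 6.602 * 0.45359237 = 2.9946168 kg. 1 g = 0.001 kg, so 2.9946168 kg = 2.9946168 / 0.001 = 2994.6168 g ≈ 2995 g (4 s.f.).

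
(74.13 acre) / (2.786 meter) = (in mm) 1.077e+08. Check: 1 acre = 4046.8564 m^2, so 74.13 acre = 74.13 * 4046.8564 = 299993.47 m^2. 2.786 meter = 2.786 m. Combine: 299993.47 m^2 / 2.786 m = 107678.92 m. 1 mm = 0.001 m, so 107678.92 m = 107678.92 / 0.001 = 1.0767892e+08 mm ≈ 1.077e+08 mm (4 s.f.).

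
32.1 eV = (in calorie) 1 eV = 1.6021766e-19 J, so 32.1 eV = 32.1 * 1.6021766e-19 = 5.142987e-18 J. 1 calorie = 4.184 J, so 5.142987e-18 J = 5.142987e-18 / 4.184 = 1.2292034e-18 calorie ≈ 1.229e-18 calorie (4 s.f.). Final answer: 1.229e-18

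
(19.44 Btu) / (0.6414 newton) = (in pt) 1 Btu = 1055.0559 J, so 19.44 Btu = 19.44 * 1055.0559 = 20510.286 J. 0.6414 newton = 0.6414 N. Combine: 20510.286 J / 0.6414 N = 31977.371 m. 1 pt = 0.00035277778 m, so 31977.371 m = 31977.371 / 0.00035277778 = 90644516 pt ≈ 9.064e+07 pt (4 s.f.). Final answer: 9.064e+07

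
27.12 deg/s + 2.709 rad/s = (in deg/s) 1 deg/s = 0.017453293 rad/s, so 27.12 deg/s = 27.12 * 0.017453293 = 0.47333329 rad/s. 2.709 rad/s is already in rad/s. Sum: 0.47333329 + 2.709 = 3.1823333 rad/s. 1 deg/s = 0.017453293 rad/s, so 3.1823333 rad/s = 3.1823333 / 0.017453293 = 182.33427 deg/s ≈ 182.3 deg/s (4 s.f.). Final answer: 182.3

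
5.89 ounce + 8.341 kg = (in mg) 8.508e+06. Check: 1 ounce = 0.028349523 kg, so 5.89 ounce = 5.89 * 0.028349523 = 0.16697869 kg. 8.341 kg is already in kg. Sum: 0.16697869 + 8.341 = 8.5079787 kg. 1 mg = 1e-06 kg, so 8.5079787 kg = 8.5079787 / 1e-06 = 8507978.7 mg ≈ 8.508e+06 mg (4 s.f.).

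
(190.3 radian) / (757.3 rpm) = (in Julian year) 190.3 radian = 190.3 rad. 1 rpm = 0.10471976 rad/s, so 757.3 rpm = 757.3 * 0.10471976 = 79.304271 rad/s. Combine: 190.3 rad / 79.304271 rad/s = 2.3996186 s. 1 Julian year = 31557600 s, so 2.3996186 s = 2.3996186 / 31557600 = 7.6039324e-08 Julian year ≈ 7.604e-08 Julian year (4 s.f.). Final answer: 7.604e-08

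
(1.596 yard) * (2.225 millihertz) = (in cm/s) 0.3247. Check: 1 yard = 0.9144 m, so 1.596 yard = 1.596 * 0.9144 = 1.4593824 m. 1 millihertz = 0.001 Hz, so 2.225 millihertz = 2.225 * 0.001 = 0.002225 Hz. Combine: 1.4593824 m * 0.002225 Hz = 0.0032471258 m/s. 1 cm/s = 0.01 m/s, so 0.0032471258 m/s = 0.0032471258 / 0.01 = 0.32471258 cm/s ≈ 0.3247 cm/s (4 s.f.).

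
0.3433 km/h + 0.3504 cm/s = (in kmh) 0.3559. Check: 1 km/h = 0.27777778 m/s, so 0.3433 km/h = 0.3433 * 0.27777778 = 0.095361111 m/s. 1 cm/s = 0.01 m/s, so 0.3504 cm/s = 0.3504 * 0.01 = 0.003504 m/s. Sum: 0.095361111 + 0.003504 = 0.098865111 m/s. 1 kmh = 0.27777778 m/s, so 0.098865111 m/s = 0.098865111 / 0.27777778 = 0.3559144 kmh ≈ 0.3559 kmh (4 s.f.).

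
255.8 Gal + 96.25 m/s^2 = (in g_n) 1 Gal = 0.01 m/s^2, so 255.8 Gal = 255.8 * 0.01 = 2.558 m/s^2. 96.25 m/s^2 is already in m/s^2. Sum: 2.558 + 96.25 = 98.808 m/s^2. 1 g_n = 9.80665 m/s^2, so 98.808 m/s^2 = 98.808 / 9.80665 = 10.075612 g_n ≈ 10.08 g_n (4 s.f.). Final answer: 10.08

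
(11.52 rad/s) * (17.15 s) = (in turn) 31.44. Check: 11.52 rad/s is already in rad/s. 17.15 s is already in s. Combine: 11.52 rad/s * 17.15 s = 197.568 rad. 1 turn = 6.2831853 rad, so 197.568 rad = 197.568 / 6.2831853 = 31.443924 turn ≈ 31.44 turn (4 s.f.).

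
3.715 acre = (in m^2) 1 acre = 4046.8564 m^2, so 3.715 acre = 3.715 * 4046.8564 = 15034.072 m^2. Result: 15034.072 m^2 ≈ 1.503e+04 m^2 (4 s.f.). Final answer: 1.503e+04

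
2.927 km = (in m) 1 km = 1000 m, so 2.927 km = 2.927 * 1000 = 2927 m. Result: 2927 m. Final answer: 2927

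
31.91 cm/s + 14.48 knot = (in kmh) 27.97. Check: 1 cm/s = 0.01 m/s, so 31.91 cm/s = 31.91 * 0.01 = 0.3191 m/s. 1 knot = 0.51444444 m/s, so 14.48 knot = 14.48 * 0.51444444 = 7.4491556 m/s. Sum: 0.3191 + 7.4491556 = 7.7682556 m/s. 1 kmh = 0.27777778 m/s, so 7.7682556 m/s = 7.7682556 / 0.27777778 = 27.96572 kmh ≈ 27.97 kmh (4 s.f.).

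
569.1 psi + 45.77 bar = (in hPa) 8.501e+04. Check: 1 psi = 6894.7573 Pa, so 569.1 psi = 569.1 * 6894.7573 = 3923806.4 Pa. 1 bar = 100000 Pa, so 45.77 bar = 45.77 * 100000 = 4577000 Pa. Sum: 3923806.4 + 4577000 = 8500806.4 Pa. 1 hPa = 100 Pa, so 8500806.4 Pa = 8500806.4 / 100 = 85008.064 hPa ≈ 8.501e+04 hPa (4 s.f.).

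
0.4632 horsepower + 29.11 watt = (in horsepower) 0.5022. Check: 1 horsepower = 745.69987 W, so 0.4632 horsepower = 0.4632 * 745.69987 = 345.40818 W. 29.11 watt = 29.11 W. Sum: 345.40818 + 29.11 = 374.51818 W. 1 horsepower = 745.69987 W, so 374.51818 W = 374.51818 / 745.69987 = 0.50223715 horsepower ≈ 0.5022 horsepower (4 s.f.).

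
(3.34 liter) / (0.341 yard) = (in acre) 1 liter = 0.001 m^3, so 3.34 liter = 3.34 * 0.001 = 0.00334 m^3. 1 yard = 0.9144 m, so 0.341 yard = 0.341 * 0.9144 = 0.3118104 m. Combine: 0.00334 m^3 / 0.3118104 m = 0.010711638 m^2. 1 acre = 4046.8564 m^2, so 0.010711638 m^2 = 0.010711638 / 4046.8564 = 2.6469033e-06 acre ≈ 2.647e-06 acre (4 s.f.). Final answer: 2.647e-06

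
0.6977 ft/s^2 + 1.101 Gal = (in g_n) 0.02281. Check: 1 ft/s^2 = 0.3048 m/s^2, so 0.6977 ft/s^2 = 0.6977 * 0.3048 = 0.21265896 m/s^2. 1 Gal = 0.01 m/s^2, so 1.101 Gal = 1.101 * 0.01 = 0.01101 m/s^2. Sum: 0.21265896 + 0.01101 = 0.22366896 m/s^2. 1 g_n = 9.80665 m/s^2, so 0.22366896 m/s^2 = 0.22366896 / 9.80665 = 0.022807886 g_n ≈ 0.02281 g_n (4 s.f.).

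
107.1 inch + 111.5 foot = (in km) 0.03671. Check: 1 inch = 0.0254 m, so 107.1 inch = 107.1 * 0.0254 = 2.72034 m. 1 foot = 0.3048 m, so 111.5 foot = 111.5 * 0.3048 = 33.9852 m. Sum: 2.72034 + 33.9852 = 36.70554 m. 1 km = 1000 m, so 36.70554 m = 36.70554 / 1000 = 0.03670554 km ≈ 0.03671 km (4 s.f.).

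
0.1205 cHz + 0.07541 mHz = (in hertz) 0.00128. Check: 1 cHz = 0.01 Hz, so 0.1205 cHz = 0.1205 * 0.01 = 0.001205 Hz. 1 mHz = 0.001 Hz, so 0.07541 mHz = 0.07541 * 0.001 = 7.541e-05 Hz. Sum: 0.001205 + 7.541e-05 = 0.00128041 Hz. 0.00128041 Hz = 0.00128041 hertz ≈ 0.00128 hertz (4 s.f.).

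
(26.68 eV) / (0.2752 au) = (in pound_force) 1 eV = 1.6021766e-19 J, so 26.68 eV = 26.68 * 1.6021766e-19 = 4.2746073e-18 J. 1 au = 1.4959787e+11 m, so 0.2752 au = 0.2752 * 1.4959787e+11 = 4.1169334e+10 m. Combine: 4.2746073e-18 J / 4.1169334e+10 m = 1.0382989e-28 N. 1 pound_force = 4.4482216 N, so 1.0382989e-28 N = 1.0382989e-28 / 4.4482216 = 2.3341887e-29 pound_force ≈ 2.334e-29 pound_force (4 s.f.). Final answer: 2.334e-29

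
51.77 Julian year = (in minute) 1 Julian year = 31557600 s, so 51.77 Julian year = 51.77 * 31557600 = 1.633737e+09 s. 1 minute = 60 s, so 1.633737e+09 s = 1.633737e+09 / 60 = 27228949 minute ≈ 2.723e+07 minute (4 s.f.). Final answer: 2.723e+07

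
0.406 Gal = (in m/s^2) 0.00406. Check: 1 Gal = 0.01 m/s^2, so 0.406 Gal = 0.406 * 0.01 = 0.00406 m/s^2. Result: 0.00406 m/s^2.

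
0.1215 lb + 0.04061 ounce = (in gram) 56.26. Check: 1 lb = 0.45359237 kg, so 0.1215 lb = 0.1215 * 0.45359237 = 0.055111473 kg. 1 ounce = 0.028349523 kg, so 0.04061 ounce = 0.04061 * 0.028349523 = 0.0011512741 kg. Sum: 0.055111473 + 0.0011512741 = 0.056262747 kg. 1 gram = 0.001 kg, so 0.056262747 kg = 0.056262747 / 0.001 = 56.262747 gram ≈ 56.26 gram (4 s.f.).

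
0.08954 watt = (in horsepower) 0.08954 watt = 0.08954 W. 1 horsepower = 745.69987 W, so 0.08954 W = 0.08954 / 745.69987 = 0.00012007512 horsepower ≈ 0.0001201 horsepower (4 s.f.). Final answer: 0.0001201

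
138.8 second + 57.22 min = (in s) 138.8 second = 138.8 s. 1 min = 60 s, so 57.22 min = 57.22 * 60 = 3433.2 s. Sum: 138.8 + 3433.2 = 3572 s. Result: 3572 s. Final answer: 3572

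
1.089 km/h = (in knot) 0.588. Check: 1 km/h = 0.27777778 m/s, so 1.089 km/h = 1.089 * 0.27777778 = 0.3025 m/s. 1 knot = 0.51444444 m/s, so 0.3025 m/s = 0.3025 / 0.51444444 = 0.58801296 knot ≈ 0.588 knot (4 s.f.).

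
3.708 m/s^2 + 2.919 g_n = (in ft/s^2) 3.708 m/s^2 is already in m/s^2. 1 g_n = 9.80665 m/s^2, so 2.919 g_n = 2.919 * 9.80665 = 28.625611 m/s^2. Sum: 3.708 + 28.625611 = 32.333611 m/s^2. 1 ft/s^2 = 0.3048 m/s^2, so 32.333611 m/s^2 = 32.333611 / 0.3048 = 106.0814 ft/s^2 ≈ 106.1 ft/s^2 (4 s.f.). Final answer: 106.1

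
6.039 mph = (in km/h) 9.719. Check: 1 mph = 0.44704 m/s, so 6.039 mph = 6.039 * 0.44704 = 2.6996746 m/s. 1 km/h = 0.27777778 m/s, so 2.6996746 m/s = 2.6996746 / 0.27777778 = 9.7188284 km/h ≈ 9.719 km/h (4 s.f.).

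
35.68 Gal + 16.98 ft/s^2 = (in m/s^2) 5.532. Check: 1 Gal = 0.01 m/s^2, so 35.68 Gal = 35.68 * 0.01 = 0.3568 m/s^2. 1 ft/s^2 = 0.3048 m/s^2, so 16.98 ft/s^2 = 16.98 * 0.3048 = 5.175504 m/s^2. Sum: 0.3568 + 5.175504 = 5.532304 m/s^2. Result: 5.532304 m/s^2 ≈ 5.532 m/s^2 (4 s.f.).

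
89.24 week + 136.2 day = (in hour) 1 week = 604800 s, so 89.24 week = 89.24 * 604800 = 53972352 s. 1 day = 86400 s, so 136.2 day = 136.2 * 86400 = 11767680 s. Sum: 53972352 + 11767680 = 65740032 s. 1 hour = 3600 s, so 65740032 s = 65740032 / 3600 = 18261.12 hour ≈ 1.826e+04 hour (4 s.f.). Final answer: 1.826e+04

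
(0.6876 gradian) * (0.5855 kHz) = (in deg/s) 362.3. Check: 1 gradian = 0.015707963 rad, so 0.6876 gradian = 0.6876 * 0.015707963 = 0.010800796 rad. 1 kHz = 1000 Hz, so 0.5855 kHz = 0.5855 * 1000 = 585.5 Hz. Combine: 0.010800796 rad * 585.5 Hz = 6.3238658 rad/s. 1 deg/s = 0.017453293 rad/s, so 6.3238658 rad/s = 6.3238658 / 0.017453293 = 362.33082 deg/s ≈ 362.3 deg/s (4 s.f.).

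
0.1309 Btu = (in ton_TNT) 3.301e-08. Check: 1 Btu = 1055.0559 J, so 0.1309 Btu = 0.1309 * 1055.0559 = 138.10681 J. 1 ton_TNT = 4.184e+09 J, so 138.10681 J = 138.10681 / 4.184e+09 = 3.300832e-08 ton_TNT ≈ 3.301e-08 ton_TNT (4 s.f.).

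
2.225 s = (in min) 0.03708. Check: 1 min = 60 s, so 2.225 s = 2.225 / 60 = 0.037083333 min ≈ 0.03708 min (4 s.f.).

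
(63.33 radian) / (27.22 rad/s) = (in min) 63.33 radian = 63.33 rad. 27.22 rad/s is already in rad/s. Combine: 63.33 rad / 27.22 rad/s = 2.3265981 s. 1 min = 60 s, so 2.3265981 s = 2.3265981 / 60 = 0.038776635 min ≈ 0.03878 min (4 s.f.). Final answer: 0.03878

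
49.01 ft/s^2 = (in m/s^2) 1 ft/s^2 = 0.3048 m/s^2, so 49.01 ft/s^2 = 49.01 * 0.3048 = 14.938248 m/s^2. Result: 14.938248 m/s^2 ≈ 14.94 m/s^2 (4 s.f.). Final answer: 14.94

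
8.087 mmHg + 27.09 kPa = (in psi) 4.085. Check: 1 mmHg = 133.32237 Pa, so 8.087 mmHg = 8.087 * 133.32237 = 1078.178 Pa. 1 kPa = 1000 Pa, so 27.09 kPa = 27.09 * 1000 = 27090 Pa. Sum: 1078.178 + 27090 = 28168.178 Pa. 1 psi = 6894.7573 Pa, so 28168.178 Pa = 28168.178 / 6894.7573 = 4.0854488 psi ≈ 4.085 psi (4 s.f.).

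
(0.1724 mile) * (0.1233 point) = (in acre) 2.982e-06. Check: 1 mile = 1609.344 m, so 0.1724 mile = 0.1724 * 1609.344 = 277.45091 m. 1 point = 0.00035277778 m, so 0.1233 point = 0.1233 * 0.00035277778 = 4.34975e-05 m. Combine: 277.45091 m * 4.34975e-05 m = 0.012068421 m^2. 1 acre = 4046.8564 m^2, so 0.012068421 m^2 = 0.012068421 / 4046.8564 = 2.9821717e-06 acre ≈ 2.982e-06 acre (4 s.f.).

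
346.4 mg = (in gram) 0.3464. Check: 1 mg = 1e-06 kg, so 346.4 mg = 346.4 * 1e-06 = 0.0003464 kg. 1 gram = 0.001 kg, so 0.0003464 kg = 0.0003464 / 0.001 = 0.3464 gram.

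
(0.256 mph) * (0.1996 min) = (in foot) 4.497. Check: 1 mph = 0.44704 m/s, so 0.256 mph = 0.256 * 0.44704 = 0.11444224 m/s. 1 min = 60 s, so 0.1996 min = 0.1996 * 60 = 11.976 s. Combine: 0.11444224 m/s * 11.976 s = 1.3705603 m. 1 foot = 0.3048 m, so 1.3705603 m = 1.3705603 / 0.3048 = 4.4965888 foot ≈ 4.497 foot (4 s.f.).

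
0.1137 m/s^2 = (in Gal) 11.37. Check: 1 Gal = 0.01 m/s^2, so 0.1137 m/s^2 = 0.1137 / 0.01 = 11.37 Gal.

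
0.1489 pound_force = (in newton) 1 pound_force = 4.4482216 N, so 0.1489 pound_force = 0.1489 * 4.4482216 = 0.6623402 N. 0.6623402 N = 0.6623402 newton ≈ 0.6623 newton (4 s.f.). Final answer: 0.6623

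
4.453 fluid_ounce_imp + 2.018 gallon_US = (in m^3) 0.007765. Check: 1 fluid_ounce_imp = 2.8413063e-05 m^3, so 4.453 fluid_ounce_imp = 4.453 * 2.8413063e-05 = 0.00012652337 m^3. 1 gallon_US = 0.0037854118 m^3, so 2.018 gallon_US = 2.018 * 0.0037854118 = 0.007638961 m^3. Sum: 0.00012652337 + 0.007638961 = 0.0077654843 m^3. Result: 0.0077654843 m^3 ≈ 0.007765 m^3 (4 s.f.).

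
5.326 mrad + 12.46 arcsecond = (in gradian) 1 mrad = 0.001 rad, so 5.326 mrad = 5.326 * 0.001 = 0.005326 rad. 1 arcsecond = 4.8481368e-06 rad, so 12.46 arcsecond = 12.46 * 4.8481368e-06 = 6.0407785e-05 rad. Sum: 0.005326 + 6.0407785e-05 = 0.0053864078 rad. 1 gradian = 0.015707963 rad, so 0.0053864078 rad = 0.0053864078 / 0.015707963 = 0.34290937 gradian ≈ 0.3429 gradian (4 s.f.). Final answer: 0.3429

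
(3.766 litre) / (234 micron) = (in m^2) 16.09. Check: 1 litre = 0.001 m^3, so 3.766 litre = 3.766 * 0.001 = 0.003766 m^3. 1 micron = 1e-06 m, so 234 micron = 234 * 1e-06 = 0.000234 m. Combine: 0.003766 m^3 / 0.000234 m = 16.094017 m^2. Result: 16.094017 m^2 ≈ 16.09 m^2 (4 s.f.).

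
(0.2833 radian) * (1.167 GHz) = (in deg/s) 0.2833 radian = 0.2833 rad. 1 GHz = 1e+09 Hz, so 1.167 GHz = 1.167 * 1e+09 = 1.167e+09 Hz. Combine: 0.2833 rad * 1.167e+09 Hz = 3.306111e+08 rad/s. 1 deg/s = 0.017453293 rad/s, so 3.306111e+08 rad/s = 3.306111e+08 / 0.017453293 = 1.8942621e+10 deg/s ≈ 1.894e+10 deg/s (4 s.f.). Final answer: 1.894e+10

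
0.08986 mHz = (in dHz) 0.0008986. Check: 1 mHz = 0.001 Hz, so 0.08986 mHz = 0.08986 * 0.001 = 8.986e-05 Hz. 1 dHz = 0.1 Hz, so 8.986e-05 Hz = 8.986e-05 / 0.1 = 0.0008986 dHz.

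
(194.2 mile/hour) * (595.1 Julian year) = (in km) 1 mile/hour = 0.44704 m/s, so 194.2 mile/hour = 194.2 * 0.44704 = 86.815168 m/s. 1 Julian year = 31557600 s, so 595.1 Julian year = 595.1 * 31557600 = 1.8779928e+10 s. Combine: 86.815168 m/s * 1.8779928e+10 s = 1.6303826e+12 m. 1 km = 1000 m, so 1.6303826e+12 m = 1.6303826e+12 / 1000 = 1.6303826e+09 km ≈ 1.63e+09 km (4 s.f.). Final answer: 1.63e+09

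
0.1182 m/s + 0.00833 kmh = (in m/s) 0.1205. Check: 0.1182 m/s is already in m/s. 1 kmh = 0.27777778 m/s, so 0.00833 kmh = 0.00833 * 0.27777778 = 0.0023138889 m/s. Sum: 0.1182 + 0.0023138889 = 0.12051389 m/s. Result: 0.12051389 m/s ≈ 0.1205 m/s (4 s.f.).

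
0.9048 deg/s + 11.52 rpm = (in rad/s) 1.222. Check: 1 deg/s = 0.017453293 rad/s, so 0.9048 deg/s = 0.9048 * 0.017453293 = 0.015791739 rad/s. 1 rpm = 0.10471976 rad/s, so 11.52 rpm = 11.52 * 0.10471976 = 1.2063716 rad/s. Sum: 0.015791739 + 1.2063716 = 1.2221633 rad/s. Result: 1.2221633 rad/s ≈ 1.222 rad/s (4 s.f.).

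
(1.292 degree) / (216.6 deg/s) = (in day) 6.904e-08. Check: 1 degree = 0.017453293 rad, so 1.292 degree = 1.292 * 0.017453293 = 0.022549654 rad. 1 deg/s = 0.017453293 rad/s, so 216.6 deg/s = 216.6 * 0.017453293 = 3.7803832 rad/s. Combine: 0.022549654 rad / 3.7803832 rad/s = 0.0059649123 s. 1 day = 86400 s, so 0.0059649123 s = 0.0059649123 / 86400 = 6.9038337e-08 day ≈ 6.904e-08 day (4 s.f.).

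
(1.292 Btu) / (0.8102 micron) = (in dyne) 1.682e+14. Check: 1 Btu = 1055.0559 J, so 1.292 Btu = 1.292 * 1055.0559 = 1363.1322 J. 1 micron = 1e-06 m, so 0.8102 micron = 0.8102 * 1e-06 = 8.102e-07 m. Combine: 1363.1322 J / 8.102e-07 m = 1.6824638e+09 N. 1 dyne = 1e-05 N, so 1.6824638e+09 N = 1.6824638e+09 / 1e-05 = 1.6824638e+14 dyne ≈ 1.682e+14 dyne (4 s.f.).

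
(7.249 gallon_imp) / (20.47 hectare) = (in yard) 1.761e-07. Check: 1 gallon_imp = 0.00454609 m^3, so 7.249 gallon_imp = 7.249 * 0.00454609 = 0.032954606 m^3. 1 hectare = 10000 m^2, so 20.47 hectare = 20.47 * 10000 = 204700 m^2. Combine: 0.032954606 m^3 / 204700 m^2 = 1.6098977e-07 m. 1 yard = 0.9144 m, so 1.6098977e-07 m = 1.6098977e-07 / 0.9144 = 1.7606056e-07 yard ≈ 1.761e-07 yard (4 s.f.).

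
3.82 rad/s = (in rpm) 1 rpm = 0.10471976 rad/s, so 3.82 rad/s = 3.82 / 0.10471976 = 36.478313 rpm ≈ 36.48 rpm (4 s.f.). Final answer: 36.48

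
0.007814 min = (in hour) 1 min = 60 s, so 0.007814 min = 0.007814 * 60 = 0.46884 s. 1 hour = 3600 s, so 0.46884 s = 0.46884 / 3600 = 0.00013023333 hour ≈ 0.0001302 hour (4 s.f.). Final answer: 0.0001302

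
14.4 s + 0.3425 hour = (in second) 1247. Check: 14.4 s is already in s. 1 hour = 3600 s, so 0.3425 hour = 0.3425 * 3600 = 1233 s. Sum: 14.4 + 1233 = 1247.4 s. 1247.4 s = 1247.4 second ≈ 1247 second (4 s.f.).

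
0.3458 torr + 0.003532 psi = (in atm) 0.0006953. Check: 1 torr = 133.32237 Pa, so 0.3458 torr = 0.3458 * 133.32237 = 46.102875 Pa. 1 psi = 6894.7573 Pa, so 0.003532 psi = 0.003532 * 6894.7573 = 24.352283 Pa. Sum: 46.102875 + 24.352283 = 70.455158 Pa. 1 atm = 101325 Pa, so 70.455158 Pa = 70.455158 / 101325 = 0.00069533834 atm ≈ 0.0006953 atm (4 s.f.).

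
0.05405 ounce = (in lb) 1 ounce = 0.028349523 kg, so 0.05405 ounce = 0.05405 * 0.028349523 = 0.0015322917 kg. 1 lb = 0.45359237 kg, so 0.0015322917 kg = 0.0015322917 / 0.45359237 = 0.003378125 lb ≈ 0.003378 lb (4 s.f.). Final answer: 0.003378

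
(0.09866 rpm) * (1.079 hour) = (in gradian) 1 rpm = 0.10471976 rad/s, so 0.09866 rpm = 0.09866 * 0.10471976 = 0.010331651 rad/s. 1 hour = 3600 s, so 1.079 hour = 1.079 * 3600 = 3884.4 s. Combine: 0.010331651 rad/s * 3884.4 s = 40.132265 rad. 1 gradian = 0.015707963 rad, so 40.132265 rad = 40.132265 / 0.015707963 = 2554.8994 gradian ≈ 2555 gradian (4 s.f.). Final answer: 2555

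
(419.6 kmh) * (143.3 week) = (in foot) 1 kmh = 0.27777778 m/s, so 419.6 kmh = 419.6 * 0.27777778 = 116.55556 m/s. 1 week = 604800 s, so 143.3 week = 143.3 * 604800 = 86667840 s. Combine: 116.55556 m/s * 86667840 s = 1.0101618e+10 m. 1 foot = 0.3048 m, so 1.0101618e+10 m = 1.0101618e+10 / 0.3048 = 3.3141792e+10 foot ≈ 3.314e+10 foot (4 s.f.). Final answer: 3.314e+10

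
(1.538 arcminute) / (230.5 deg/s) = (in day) 1 arcminute = 0.00029088821 rad, so 1.538 arcminute = 1.538 * 0.00029088821 = 0.00044738606 rad. 1 deg/s = 0.017453293 rad/s, so 230.5 deg/s = 230.5 * 0.017453293 = 4.0229839 rad/s. Combine: 0.00044738606 rad / 4.0229839 rad/s = 0.00011120752 s. 1 day = 86400 s, so 0.00011120752 s = 0.00011120752 / 86400 = 1.2871241e-09 day ≈ 1.287e-09 day (4 s.f.). Final answer: 1.287e-09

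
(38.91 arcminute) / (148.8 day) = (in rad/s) 1 arcminute = 0.00029088821 rad, so 38.91 arcminute = 38.91 * 0.00029088821 = 0.01131846 rad. 1 day = 86400 s, so 148.8 day = 148.8 * 86400 = 12856320 s. Combine: 0.01131846 rad / 12856320 s = 8.8038103e-10 rad/s. Result: 8.8038103e-10 rad/s ≈ 8.804e-10 rad/s (4 s.f.). Final answer: 8.804e-10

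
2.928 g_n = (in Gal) 1 g_n = 9.80665 m/s^2, so 2.928 g_n = 2.928 * 9.80665 = 28.713871 m/s^2. 1 Gal = 0.01 m/s^2, so 28.713871 m/s^2 = 28.713871 / 0.01 = 2871.3871 Gal ≈ 2871 Gal (4 s.f.). Final answer: 2871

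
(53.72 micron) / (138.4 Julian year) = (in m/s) 1 micron = 1e-06 m, so 53.72 micron = 53.72 * 1e-06 = 5.372e-05 m. 1 Julian year = 31557600 s, so 138.4 Julian year = 138.4 * 31557600 = 4.3675718e+09 s. Combine: 5.372e-05 m / 4.3675718e+09 s = 1.229974e-14 m/s. Result: 1.229974e-14 m/s ≈ 1.23e-14 m/s (4 s.f.). Final answer: 1.23e-14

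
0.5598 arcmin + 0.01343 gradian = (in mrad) 0.3738. Check: 1 arcmin = 0.00029088821 rad, so 0.5598 arcmin = 0.5598 * 0.00029088821 = 0.00016283922 rad. 1 gradian = 0.015707963 rad, so 0.01343 gradian = 0.01343 * 0.015707963 = 0.00021095795 rad. Sum: 0.00016283922 + 0.00021095795 = 0.00037379717 rad. 1 mrad = 0.001 rad, so 0.00037379717 rad = 0.00037379717 / 0.001 = 0.37379717 mrad ≈ 0.3738 mrad (4 s.f.).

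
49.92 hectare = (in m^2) 4.992e+05. Check: 1 hectare = 10000 m^2, so 49.92 hectare = 49.92 * 10000 = 499200 m^2. Result: 499200 m^2 ≈ 4.992e+05 m^2 (4 s.f.).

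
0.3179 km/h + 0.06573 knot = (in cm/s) 12.21. Check: 1 km/h = 0.27777778 m/s, so 0.3179 km/h = 0.3179 * 0.27777778 = 0.088305556 m/s. 1 knot = 0.51444444 m/s, so 0.06573 knot = 0.06573 * 0.51444444 = 0.033814433 m/s. Sum: 0.088305556 + 0.033814433 = 0.12211999 m/s. 1 cm/s = 0.01 m/s, so 0.12211999 m/s = 0.12211999 / 0.01 = 12.211999 cm/s ≈ 12.21 cm/s (4 s.f.).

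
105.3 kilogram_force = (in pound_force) 232.1. Check: 1 kilogram_force = 9.80665 N, so 105.3 kilogram_force = 105.3 * 9.80665 = 1032.6402 N. 1 pound_force = 4.4482216 N, so 1032.6402 N = 1032.6402 / 4.4482216 = 232.14676 pound_force ≈ 232.1 pound_force (4 s.f.).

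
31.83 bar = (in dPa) 3.183e+07. Check: 1 bar = 100000 Pa, so 31.83 bar = 31.83 * 100000 = 3183000 Pa. 1 dPa = 0.1 Pa, so 3183000 Pa = 3183000 / 0.1 = 31830000 dPa ≈ 3.183e+07 dPa (4 s.f.).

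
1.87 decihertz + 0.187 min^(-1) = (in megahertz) 1.901e-07. Check: 1 decihertz = 0.1 Hz, so 1.87 decihertz = 1.87 * 0.1 = 0.187 Hz. 1 min^(-1) = 0.016666667 Hz, so 0.187 min^(-1) = 0.187 * 0.016666667 = 0.0031166667 Hz. Sum: 0.187 + 0.0031166667 = 0.19011667 Hz. 1 megahertz = 1000000 Hz, so 0.19011667 Hz = 0.19011667 / 1000000 = 1.9011667e-07 megahertz ≈ 1.901e-07 megahertz (4 s.f.).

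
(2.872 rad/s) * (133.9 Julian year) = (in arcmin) 4.172e+13. Check: 2.872 rad/s is already in rad/s. 1 Julian year = 31557600 s, so 133.9 Julian year = 133.9 * 31557600 = 4.2255626e+09 s. Combine: 2.872 rad/s * 4.2255626e+09 s = 1.2135816e+10 rad. 1 arcmin = 0.00029088821 rad, so 1.2135816e+10 rad = 1.2135816e+10 / 0.00029088821 = 4.1719862e+13 arcmin ≈ 4.172e+13 arcmin (4 s.f.).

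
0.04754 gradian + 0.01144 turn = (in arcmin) 1 gradian = 0.015707963 rad, so 0.04754 gradian = 0.04754 * 0.015707963 = 0.00074675657 rad. 1 turn = 6.2831853 rad, so 0.01144 turn = 0.01144 * 6.2831853 = 0.07187964 rad. Sum: 0.00074675657 + 0.07187964 = 0.072626396 rad. 1 arcmin = 0.00029088821 rad, so 0.072626396 rad = 0.072626396 / 0.00029088821 = 249.67116 arcmin ≈ 249.7 arcmin (4 s.f.). Final answer: 249.7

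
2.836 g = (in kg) 1 g = 0.001 kg, so 2.836 g = 2.836 * 0.001 = 0.002836 kg. Result: 0.002836 kg. Final answer: 0.002836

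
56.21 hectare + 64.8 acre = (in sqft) 1 hectare = 10000 m^2, so 56.21 hectare = 56.21 * 10000 = 562100 m^2. 1 acre = 4046.8564 m^2, so 64.8 acre = 64.8 * 4046.8564 = 262236.3 m^2. Sum: 562100 + 262236.3 = 824336.3 m^2. 1 sqft = 0.09290304 m^2, so 824336.3 m^2 = 824336.3 / 0.09290304 = 8873082 sqft ≈ 8.873e+06 sqft (4 s.f.). Final answer: 8.873e+06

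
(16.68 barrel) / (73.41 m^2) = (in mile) 1 barrel = 0.15898729 m^3, so 16.68 barrel = 16.68 * 0.15898729 = 2.6519081 m^3. 73.41 m^2 is already in m^2. Combine: 2.6519081 m^3 / 73.41 m^2 = 0.036124616 m. 1 mile = 1609.344 m, so 0.036124616 m = 0.036124616 / 1609.344 = 2.2446796e-05 mile ≈ 2.245e-05 mile (4 s.f.). Final answer: 2.245e-05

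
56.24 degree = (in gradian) 1 degree = 0.017453293 rad, so 56.24 degree = 56.24 * 0.017453293 = 0.98157317 rad. 1 gradian = 0.015707963 rad, so 0.98157317 rad = 0.98157317 / 0.015707963 = 62.488889 gradian ≈ 62.49 gradian (4 s.f.). Final answer: 62.49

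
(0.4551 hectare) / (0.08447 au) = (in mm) 0.0003601. Check: 1 hectare = 10000 m^2, so 0.4551 hectare = 0.4551 * 10000 = 4551 m^2. 1 au = 1.4959787e+11 m, so 0.08447 au = 0.08447 * 1.4959787e+11 = 1.2636532e+10 m. Combine: 4551 m^2 / 1.2636532e+10 m = 3.6014628e-07 m. 1 mm = 0.001 m, so 3.6014628e-07 m = 3.6014628e-07 / 0.001 = 0.00036014628 mm ≈ 0.0003601 mm (4 s.f.).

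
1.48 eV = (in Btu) 2.247e-22. Check: 1 eV = 1.6021766e-19 J, so 1.48 eV = 1.48 * 1.6021766e-19 = 2.3712214e-19 J. 1 Btu = 1055.0559 J, so 2.3712214e-19 J = 2.3712214e-19 / 1055.0559 = 2.2474843e-22 Btu ≈ 2.247e-22 Btu (4 s.f.).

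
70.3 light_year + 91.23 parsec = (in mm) 1 light_year = 9.4607305e+15 m, so 70.3 light_year = 70.3 * 9.4607305e+15 = 6.6508935e+17 m. 1 parsec = 3.0856776e+16 m, so 91.23 parsec = 91.23 * 3.0856776e+16 = 2.8150637e+18 m. Sum: 6.6508935e+17 + 2.8150637e+18 = 3.480153e+18 m. 1 mm = 0.001 m, so 3.480153e+18 m = 3.480153e+18 / 0.001 = 3.480153e+21 mm ≈ 3.48e+21 mm (4 s.f.). Final answer: 3.48e+21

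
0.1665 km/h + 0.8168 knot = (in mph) 1.043. Check: 1 km/h = 0.27777778 m/s, so 0.1665 km/h = 0.1665 * 0.27777778 = 0.04625 m/s. 1 knot = 0.51444444 m/s, so 0.8168 knot = 0.8168 * 0.51444444 = 0.42019822 m/s. Sum: 0.04625 + 0.42019822 = 0.46644822 m/s. 1 mph = 0.44704 m/s, so 0.46644822 m/s = 0.46644822 / 0.44704 = 1.043415 mph ≈ 1.043 mph (4 s.f.).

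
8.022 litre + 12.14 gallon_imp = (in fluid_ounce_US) 2137. Check: 1 litre = 0.001 m^3, so 8.022 litre = 8.022 * 0.001 = 0.008022 m^3. 1 gallon_imp = 0.00454609 m^3, so 12.14 gallon_imp = 12.14 * 0.00454609 = 0.055189533 m^3. Sum: 0.008022 + 0.055189533 = 0.063211533 m^3. 1 fluid_ounce_US = 2.957353e-05 m^3, so 0.063211533 m^3 = 0.063211533 / 2.957353e-05 = 2137.4362 fluid_ounce_US ≈ 2137 fluid_ounce_US (4 s.f.).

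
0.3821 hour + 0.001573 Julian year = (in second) 5.102e+04. Check: 1 hour = 3600 s, so 0.3821 hour = 0.3821 * 3600 = 1375.56 s. 1 Julian year = 31557600 s, so 0.001573 Julian year = 0.001573 * 31557600 = 49640.105 s. Sum: 1375.56 + 49640.105 = 51015.665 s. 51015.665 s = 51015.665 second ≈ 5.102e+04 second (4 s.f.).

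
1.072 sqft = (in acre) 1 sqft = 0.09290304 m^2, so 1.072 sqft = 1.072 * 0.09290304 = 0.099592059 m^2. 1 acre = 4046.8564 m^2, so 0.099592059 m^2 = 0.099592059 / 4046.8564 = 2.4609734e-05 acre ≈ 2.461e-05 acre (4 s.f.). Final answer: 2.461e-05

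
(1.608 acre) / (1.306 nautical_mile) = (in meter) 2.69. Check: 1 acre = 4046.8564 m^2, so 1.608 acre = 1.608 * 4046.8564 = 6507.3451 m^2. 1 nautical_mile = 1852 m, so 1.306 nautical_mile = 1.306 * 1852 = 2418.712 m. Combine: 6507.3451 m^2 / 2418.712 m = 2.6904175 m. 2.6904175 m = 2.6904175 meter ≈ 2.69 meter (4 s.f.).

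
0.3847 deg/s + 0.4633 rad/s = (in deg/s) 26.93. Check: 1 deg/s = 0.017453293 rad/s, so 0.3847 deg/s = 0.3847 * 0.017453293 = 0.0067142816 rad/s. 0.4633 rad/s is already in rad/s. Sum: 0.0067142816 + 0.4633 = 0.47001428 rad/s. 1 deg/s = 0.017453293 rad/s, so 0.47001428 rad/s = 0.47001428 / 0.017453293 = 26.929835 deg/s ≈ 26.93 deg/s (4 s.f.).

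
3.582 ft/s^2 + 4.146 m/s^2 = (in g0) 1 ft/s^2 = 0.3048 m/s^2, so 3.582 ft/s^2 = 3.582 * 0.3048 = 1.0917936 m/s^2. 4.146 m/s^2 is already in m/s^2. Sum: 1.0917936 + 4.146 = 5.2377936 m/s^2. 1 g0 = 9.80665 m/s^2, so 5.2377936 m/s^2 = 5.2377936 / 9.80665 = 0.53410631 g0 ≈ 0.5341 g0 (4 s.f.). Final answer: 0.5341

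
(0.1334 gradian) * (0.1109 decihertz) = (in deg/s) 1 gradian = 0.015707963 rad, so 0.1334 gradian = 0.1334 * 0.015707963 = 0.0020954423 rad. 1 decihertz = 0.1 Hz, so 0.1109 decihertz = 0.1109 * 0.1 = 0.01109 Hz. Combine: 0.0020954423 rad * 0.01109 Hz = 2.3238455e-05 rad/s. 1 deg/s = 0.017453293 rad/s, so 2.3238455e-05 rad/s = 2.3238455e-05 / 0.017453293 = 0.0013314654 deg/s ≈ 0.001331 deg/s (4 s.f.). Final answer: 0.001331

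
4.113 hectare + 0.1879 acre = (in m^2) 4.189e+04. Check: 1 hectare = 10000 m^2, so 4.113 hectare = 4.113 * 10000 = 41130 m^2. 1 acre = 4046.8564 m^2, so 0.1879 acre = 0.1879 * 4046.8564 = 760.40432 m^2. Sum: 41130 + 760.40432 = 41890.404 m^2. Result: 41890.404 m^2 ≈ 4.189e+04 m^2 (4 s.f.).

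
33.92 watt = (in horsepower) 0.04549. Check: 33.92 watt = 33.92 W. 1 horsepower = 745.69987 W, so 33.92 W = 33.92 / 745.69987 = 0.045487469 horsepower ≈ 0.04549 horsepower (4 s.f.).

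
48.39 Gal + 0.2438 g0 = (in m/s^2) 2.875. Check: 1 Gal = 0.01 m/s^2, so 48.39 Gal = 48.39 * 0.01 = 0.4839 m/s^2. 1 g0 = 9.80665 m/s^2, so 0.2438 g0 = 0.2438 * 9.80665 = 2.3908613 m/s^2. Sum: 0.4839 + 2.3908613 = 2.8747613 m/s^2. Result: 2.8747613 m/s^2 ≈ 2.875 m/s^2 (4 s.f.).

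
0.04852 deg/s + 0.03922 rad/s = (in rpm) 1 deg/s = 0.017453293 rad/s, so 0.04852 deg/s = 0.04852 * 0.017453293 = 0.00084683375 rad/s. 0.03922 rad/s is already in rad/s. Sum: 0.00084683375 + 0.03922 = 0.040066834 rad/s. 1 rpm = 0.10471976 rad/s, so 0.040066834 rad/s = 0.040066834 / 0.10471976 = 0.38261008 rpm ≈ 0.3826 rpm (4 s.f.). Final answer: 0.3826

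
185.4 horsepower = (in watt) 1 horsepower = 745.69987 W, so 185.4 horsepower = 185.4 * 745.69987 = 138252.76 W. 138252.76 W = 138252.76 watt ≈ 1.383e+05 watt (4 s.f.). Final answer: 1.383e+05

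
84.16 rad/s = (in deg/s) 1 deg/s = 0.017453293 rad/s, so 84.16 rad/s = 84.16 / 0.017453293 = 4822.0128 deg/s ≈ 4822 deg/s (4 s.f.). Final answer: 4822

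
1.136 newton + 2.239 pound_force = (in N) 11.1. Check: 1.136 newton = 1.136 N. 1 pound_force = 4.4482216 N, so 2.239 pound_force = 2.239 * 4.4482216 = 9.9595682 N. Sum: 1.136 + 9.9595682 = 11.095568 N. Result: 11.095568 N ≈ 11.1 N (4 s.f.).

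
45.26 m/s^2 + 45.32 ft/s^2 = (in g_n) 6.024. Check: 45.26 m/s^2 is already in m/s^2. 1 ft/s^2 = 0.3048 m/s^2, so 45.32 ft/s^2 = 45.32 * 0.3048 = 13.813536 m/s^2. Sum: 45.26 + 13.813536 = 59.073536 m/s^2. 1 g_n = 9.80665 m/s^2, so 59.073536 m/s^2 = 59.073536 / 9.80665 = 6.0238242 g_n ≈ 6.024 g_n (4 s.f.).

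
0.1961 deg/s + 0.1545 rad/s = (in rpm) 1.508. Check: 1 deg/s = 0.017453293 rad/s, so 0.1961 deg/s = 0.1961 * 0.017453293 = 0.0034225907 rad/s. 0.1545 rad/s is already in rad/s. Sum: 0.0034225907 + 0.1545 = 0.15792259 rad/s. 1 rpm = 0.10471976 rad/s, so 0.15792259 rad/s = 0.15792259 / 0.10471976 = 1.5080497 rpm ≈ 1.508 rpm (4 s.f.).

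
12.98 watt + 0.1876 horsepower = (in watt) 12.98 watt = 12.98 W. 1 horsepower = 745.69987 W, so 0.1876 horsepower = 0.1876 * 745.69987 = 139.8933 W. Sum: 12.98 + 139.8933 = 152.8733 W. 152.8733 W = 152.8733 watt ≈ 152.9 watt (4 s.f.). Final answer: 152.9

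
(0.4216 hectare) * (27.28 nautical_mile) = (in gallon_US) 1 hectare = 10000 m^2, so 0.4216 hectare = 0.4216 * 10000 = 4216 m^2. 1 nautical_mile = 1852 m, so 27.28 nautical_mile = 27.28 * 1852 = 50522.56 m. Combine: 4216 m^2 * 50522.56 m = 2.1300311e+08 m^3. 1 gallon_US = 0.0037854118 m^3, so 2.1300311e+08 m^3 = 2.1300311e+08 / 0.0037854118 = 5.626947e+10 gallon_US ≈ 5.627e+10 gallon_US (4 s.f.). Final answer: 5.627e+10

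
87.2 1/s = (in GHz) 87.2 1/s = 87.2 Hz. 1 GHz = 1e+09 Hz, so 87.2 Hz = 87.2 / 1e+09 = 8.72e-08 GHz. Final answer: 8.72e-08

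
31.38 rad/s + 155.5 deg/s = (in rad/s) 31.38 rad/s is already in rad/s. 1 deg/s = 0.017453293 rad/s, so 155.5 deg/s = 155.5 * 0.017453293 = 2.713987 rad/s. Sum: 31.38 + 2.713987 = 34.093987 rad/s. Result: 34.093987 rad/s ≈ 34.09 rad/s (4 s.f.). Final answer: 34.09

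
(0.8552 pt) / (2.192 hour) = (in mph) 1 pt = 0.00035277778 m, so 0.8552 pt = 0.8552 * 0.00035277778 = 0.00030169556 m. 1 hour = 3600 s, so 2.192 hour = 2.192 * 3600 = 7891.2 s. Combine: 0.00030169556 m / 7891.2 s = 3.8231898e-08 m/s. 1 mph = 0.44704 m/s, so 3.8231898e-08 m/s = 3.8231898e-08 / 0.44704 = 8.5522321e-08 mph ≈ 8.552e-08 mph (4 s.f.). Final answer: 8.552e-08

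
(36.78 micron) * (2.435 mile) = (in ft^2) 1 micron = 1e-06 m, so 36.78 micron = 36.78 * 1e-06 = 3.678e-05 m. 1 mile = 1609.344 m, so 2.435 mile = 2.435 * 1609.344 = 3918.7526 m. Combine: 3.678e-05 m * 3918.7526 m = 0.14413172 m^2. 1 ft^2 = 0.09290304 m^2, so 0.14413172 m^2 = 0.14413172 / 0.09290304 = 1.5514209 ft^2 ≈ 1.551 ft^2 (4 s.f.). Final answer: 1.551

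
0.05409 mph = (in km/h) 0.08705. Check: 1 mph = 0.44704 m/s, so 0.05409 mph = 0.05409 * 0.44704 = 0.024180394 m/s. 1 km/h = 0.27777778 m/s, so 0.024180394 m/s = 0.024180394 / 0.27777778 = 0.087049417 km/h ≈ 0.08705 km/h (4 s.f.).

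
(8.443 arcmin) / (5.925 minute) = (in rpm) 1 arcmin = 0.00029088821 rad, so 8.443 arcmin = 8.443 * 0.00029088821 = 0.0024559691 rad. 1 minute = 60 s, so 5.925 minute = 5.925 * 60 = 355.5 s. Combine: 0.0024559691 rad / 355.5 s = 6.9084927e-06 rad/s. 1 rpm = 0.10471976 rad/s, so 6.9084927e-06 rad/s = 6.9084927e-06 / 0.10471976 = 6.5971246e-05 rpm ≈ 6.597e-05 rpm (4 s.f.). Final answer: 6.597e-05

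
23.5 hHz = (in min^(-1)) 1 hHz = 100 Hz, so 23.5 hHz = 23.5 * 100 = 2350 Hz. 1 min^(-1) = 0.016666667 Hz, so 2350 Hz = 2350 / 0.016666667 = 141000 min^(-1) ≈ 1.41e+05 min^(-1) (4 s.f.). Final answer: 1.41e+05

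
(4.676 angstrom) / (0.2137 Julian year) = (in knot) 1 angstrom = 1e-10 m, so 4.676 angstrom = 4.676 * 1e-10 = 4.676e-10 m. 1 Julian year = 31557600 s, so 0.2137 Julian year = 0.2137 * 31557600 = 6743859.1 s. Combine: 4.676e-10 m / 6743859.1 s = 6.9337154e-17 m/s. 1 knot = 0.51444444 m/s, so 6.9337154e-17 m/s = 6.9337154e-17 / 0.51444444 = 1.3478065e-16 knot ≈ 1.348e-16 knot (4 s.f.). Final answer: 1.348e-16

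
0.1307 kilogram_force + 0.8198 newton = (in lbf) 0.4724. Check: 1 kilogram_force = 9.80665 N, so 0.1307 kilogram_force = 0.1307 * 9.80665 = 1.2817292 N. 0.8198 newton = 0.8198 N. Sum: 1.2817292 + 0.8198 = 2.1015292 N. 1 lbf = 4.4482216 N, so 2.1015292 N = 2.1015292 / 4.4482216 = 0.47244255 lbf ≈ 0.4724 lbf (4 s.f.).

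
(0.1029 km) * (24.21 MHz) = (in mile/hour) 1 km = 1000 m, so 0.1029 km = 0.1029 * 1000 = 102.9 m. 1 MHz = 1000000 Hz, so 24.21 MHz = 24.21 * 1000000 = 24210000 Hz. Combine: 102.9 m * 24210000 Hz = 2.491209e+09 m/s. 1 mile/hour = 0.44704 m/s, so 2.491209e+09 m/s = 2.491209e+09 / 0.44704 = 5.5726758e+09 mile/hour ≈ 5.573e+09 mile/hour (4 s.f.). Final answer: 5.573e+09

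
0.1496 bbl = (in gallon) 1 bbl = 0.15898729 m^3, so 0.1496 bbl = 0.1496 * 0.15898729 = 0.023784499 m^3. 1 gallon = 0.0037854118 m^3, so 0.023784499 m^3 = 0.023784499 / 0.0037854118 = 6.2832 gallon ≈ 6.283 gallon (4 s.f.). Final answer: 6.283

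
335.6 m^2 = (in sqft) 1 sqft = 0.09290304 m^2, so 335.6 m^2 = 335.6 / 0.09290304 = 3612.3683 sqft ≈ 3612 sqft (4 s.f.). Final answer: 3612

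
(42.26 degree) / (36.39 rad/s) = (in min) 0.0003378. Check: 1 degree = 0.017453293 rad, so 42.26 degree = 42.26 * 0.017453293 = 0.73757614 rad. 36.39 rad/s is already in rad/s. Combine: 0.73757614 rad / 36.39 rad/s = 0.020268649 s. 1 min = 60 s, so 0.020268649 s = 0.020268649 / 60 = 0.00033781082 min ≈ 0.0003378 min (4 s.f.).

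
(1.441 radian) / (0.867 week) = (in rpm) 1.441 radian = 1.441 rad. 1 week = 604800 s, so 0.867 week = 0.867 * 604800 = 524361.6 s. Combine: 1.441 rad / 524361.6 s = 2.7481036e-06 rad/s. 1 rpm = 0.10471976 rad/s, so 2.7481036e-06 rad/s = 2.7481036e-06 / 0.10471976 = 2.6242456e-05 rpm ≈ 2.624e-05 rpm (4 s.f.). Final answer: 2.624e-05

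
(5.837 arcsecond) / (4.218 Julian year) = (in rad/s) 1 arcsecond = 4.8481368e-06 rad, so 5.837 arcsecond = 5.837 * 4.8481368e-06 = 2.8298575e-05 rad. 1 Julian year = 31557600 s, so 4.218 Julian year = 4.218 * 31557600 = 1.3310996e+08 s. Combine: 2.8298575e-05 rad / 1.3310996e+08 s = 2.1259548e-13 rad/s. Result: 2.1259548e-13 rad/s ≈ 2.126e-13 rad/s (4 s.f.). Final answer: 2.126e-13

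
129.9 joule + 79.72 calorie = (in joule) 129.9 joule = 129.9 J. 1 calorie = 4.184 J, so 79.72 calorie = 79.72 * 4.184 = 333.54848 J. Sum: 129.9 + 333.54848 = 463.44848 J. 463.44848 J = 463.44848 joule ≈ 463.4 joule (4 s.f.). Final answer: 463.4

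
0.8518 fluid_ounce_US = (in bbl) 0.0001584. Check: 1 fluid_ounce_US = 2.957353e-05 m^3, so 0.8518 fluid_ounce_US = 0.8518 * 2.957353e-05 = 2.5190732e-05 m^3. 1 bbl = 0.15898729 m^3, so 2.5190732e-05 m^3 = 2.5190732e-05 / 0.15898729 = 0.00015844494 bbl ≈ 0.0001584 bbl (4 s.f.).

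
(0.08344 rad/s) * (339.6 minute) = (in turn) 0.08344 rad/s is already in rad/s. 1 minute = 60 s, so 339.6 minute = 339.6 * 60 = 20376 s. Combine: 0.08344 rad/s * 20376 s = 1700.1734 rad. 1 turn = 6.2831853 rad, so 1700.1734 rad = 1700.1734 / 6.2831853 = 270.59101 turn ≈ 270.6 turn (4 s.f.). Final answer: 270.6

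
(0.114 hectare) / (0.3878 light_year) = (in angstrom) 1 hectare = 10000 m^2, so 0.114 hectare = 0.114 * 10000 = 1140 m^2. 1 light_year = 9.4607305e+15 m, so 0.3878 light_year = 0.3878 * 9.4607305e+15 = 3.6688713e+15 m. Combine: 1140 m^2 / 3.6688713e+15 m = 3.1072227e-13 m. 1 angstrom = 1e-10 m, so 3.1072227e-13 m = 3.1072227e-13 / 1e-10 = 0.0031072227 angstrom ≈ 0.003107 angstrom (4 s.f.). Final answer: 0.003107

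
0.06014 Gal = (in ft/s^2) 0.001973. Check: 1 Gal = 0.01 m/s^2, so 0.06014 Gal = 0.06014 * 0.01 = 0.0006014 m/s^2. 1 ft/s^2 = 0.3048 m/s^2, so 0.0006014 m/s^2 = 0.0006014 / 0.3048 = 0.0019730971 ft/s^2 ≈ 0.001973 ft/s^2 (4 s.f.).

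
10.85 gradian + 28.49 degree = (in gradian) 42.51. Check: 1 gradian = 0.015707963 rad, so 10.85 gradian = 10.85 * 0.015707963 = 0.1704314 rad. 1 degree = 0.017453293 rad, so 28.49 degree = 28.49 * 0.017453293 = 0.4972443 rad. Sum: 0.1704314 + 0.4972443 = 0.66767571 rad. 1 gradian = 0.015707963 rad, so 0.66767571 rad = 0.66767571 / 0.015707963 = 42.505556 gradian ≈ 42.51 gradian (4 s.f.).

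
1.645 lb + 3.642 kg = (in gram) 4388. Check: 1 lb = 0.45359237 kg, so 1.645 lb = 1.645 * 0.45359237 = 0.74615945 kg. 3.642 kg is already in kg. Sum: 0.74615945 + 3.642 = 4.3881594 kg. 1 gram = 0.001 kg, so 4.3881594 kg = 4.3881594 / 0.001 = 4388.1594 gram ≈ 4388 gram (4 s.f.).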